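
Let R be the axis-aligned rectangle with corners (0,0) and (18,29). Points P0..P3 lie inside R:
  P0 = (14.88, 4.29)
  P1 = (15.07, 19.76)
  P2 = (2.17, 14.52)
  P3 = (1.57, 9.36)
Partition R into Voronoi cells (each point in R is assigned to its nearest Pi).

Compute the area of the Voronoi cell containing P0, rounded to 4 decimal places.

1. box [0,18]×[0,29]: [(0, 0) (18, 0) (18, 29) (0, 29)]
2. ⊥bis P0·P1 via (14.975,12.025): [(0, 12.2089) (0, 0) (18, 0) (18, 11.9878)]  |A|=217.7709
3. ⊥bis P0·P2 via (8.525,9.405): [(10.6763, 12.0778) (0.9551, 0) (18, 0) (18, 11.9878)]  |A|=146.8301
4. ⊥bis P0·P3 via (8.225,6.825): [(10.6763, 12.0778) (9.8212, 11.0154) (5.6252, 0) (18, 0) (18, 11.9878)]  |A|=121.1084
5. canonical 5-gon: [(10.6763, 12.0778) (9.8212, 11.0154) (5.6252, 0) (18, 0) (18, 11.9878)]
6. shoelace: 121.1084

Area of P0's cell: 121.1084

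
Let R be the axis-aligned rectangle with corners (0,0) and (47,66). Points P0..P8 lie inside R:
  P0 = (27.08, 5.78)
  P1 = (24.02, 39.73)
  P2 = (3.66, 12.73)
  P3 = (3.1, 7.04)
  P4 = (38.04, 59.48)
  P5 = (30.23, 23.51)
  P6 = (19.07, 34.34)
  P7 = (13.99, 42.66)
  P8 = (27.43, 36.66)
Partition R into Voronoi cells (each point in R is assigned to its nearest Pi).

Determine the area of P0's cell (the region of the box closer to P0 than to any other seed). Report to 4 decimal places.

1. box [0,47]×[0,66]: [(0, 0) (47, 0) (47, 66) (0, 66)]
2. ⊥bis P0·P1 via (25.55,22.755): [(0, 20.4521) (0, 0) (47, 0) (47, 24.6883)]  |A|=1060.8007
3. ⊥bis P0·P2 via (15.37,9.255): [(19.2065, 22.1832) (12.6235, 0) (47, 0) (47, 24.6883)]  |A|=724.3783
4. ⊥bis P0·P3 via (15.09,6.41): [(19.2065, 22.1832) (15.2114, 8.7206) (14.7532, 0) (47, 0) (47, 24.6883)]  |A|=715.0924
5. ⊥bis P0·P4 via (32.56,32.63): [(19.2065, 22.1832) (15.2114, 8.7206) (14.7532, 0) (47, 0) (47, 24.6883)]  |A|=715.0924
6. ⊥bis P0·P5 via (28.655,14.645): [(17.5547, 16.6171) (15.2114, 8.7206) (14.7532, 0) (47, 0) (47, 11.3857)]  |A|=443.961
7. ⊥bis P0·P6 via (23.075,20.06): [(17.5547, 16.6171) (15.2114, 8.7206) (14.7532, 0) (47, 0) (47, 11.3857)]  |A|=443.961
8. ⊥bis P0·P7 via (20.535,24.22): [(17.5547, 16.6171) (15.2114, 8.7206) (14.7532, 0) (47, 0) (47, 11.3857)]  |A|=443.961
9. ⊥bis P0·P8 via (27.255,21.22): [(17.5547, 16.6171) (15.2114, 8.7206) (14.7532, 0) (47, 0) (47, 11.3857)]  |A|=443.961
10. canonical 5-gon: [(17.5547, 16.6171) (15.2114, 8.7206) (14.7532, 0) (47, 0) (47, 11.3857)]
11. shoelace: 443.961

Area of P0's cell: 443.9610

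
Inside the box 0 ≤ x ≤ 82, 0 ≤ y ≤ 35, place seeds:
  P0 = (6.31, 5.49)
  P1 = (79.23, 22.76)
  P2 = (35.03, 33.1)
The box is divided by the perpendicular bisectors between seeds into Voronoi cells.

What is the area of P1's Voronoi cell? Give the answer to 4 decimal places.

Area of P1's cell: 955.8486

1. box [0,82]×[0,35]: [(0, 0) (82, 0) (82, 35) (0, 35)]
2. ⊥bis P1·P0 via (42.77,14.125): [(46.1153, 0) (82, 0) (82, 35) (37.8261, 35)]  |A|=1401.0261
3. ⊥bis P1·P2 via (57.13,27.93): [(50.5961, 0) (82, 0) (82, 35) (58.7839, 35)]  |A|=955.8486
4. canonical 4-gon: [(50.5961, 0) (82, 0) (82, 35) (58.7839, 35)]
5. shoelace: 955.8486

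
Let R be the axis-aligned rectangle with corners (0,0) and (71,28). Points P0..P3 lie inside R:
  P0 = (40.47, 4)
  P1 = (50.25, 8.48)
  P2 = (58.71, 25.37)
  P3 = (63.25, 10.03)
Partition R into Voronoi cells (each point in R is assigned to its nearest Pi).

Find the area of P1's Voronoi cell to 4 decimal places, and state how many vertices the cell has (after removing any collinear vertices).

1. box [0,71]×[0,28]: [(0, 0) (71, 0) (71, 28) (0, 28)]
2. ⊥bis P1·P0 via (45.36,6.24): [(48.2184, 0) (71, 0) (71, 28) (35.3922, 28)]  |A|=817.4511
3. ⊥bis P1·P2 via (54.48,16.925): [(36.2924, 26.035) (48.2184, 0) (71, 0) (71, 8.6503)]  |A|=446.6753
4. ⊥bis P1·P3 via (56.75,9.255): [(55.9216, 16.2029) (36.2924, 26.035) (48.2184, 0) (57.8535, 0)]  |A|=274.9527
5. canonical 4-gon: [(55.9216, 16.2029) (36.2924, 26.035) (48.2184, 0) (57.8535, 0)]
6. shoelace: 274.9527

Area of P1's cell: 274.9527 (4 vertices)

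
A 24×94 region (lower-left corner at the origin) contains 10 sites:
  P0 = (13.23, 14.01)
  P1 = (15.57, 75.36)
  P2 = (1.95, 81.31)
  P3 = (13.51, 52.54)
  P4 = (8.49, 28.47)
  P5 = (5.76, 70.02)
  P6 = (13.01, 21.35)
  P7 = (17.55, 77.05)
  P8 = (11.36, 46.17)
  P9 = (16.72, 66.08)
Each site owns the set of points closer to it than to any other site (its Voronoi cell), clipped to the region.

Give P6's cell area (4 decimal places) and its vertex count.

1. box [0,24]×[0,94]: [(0, 0) (24, 0) (24, 94) (0, 94)]
2. ⊥bis P6·P0 via (13.12,17.68): [(0, 17.2868) (24, 18.0061) (24, 94) (0, 94)]  |A|=1832.4857
3. ⊥bis P6·P1 via (14.29,48.355): [(0, 49.0323) (0, 17.2868) (24, 18.0061) (24, 47.8948)]  |A|=739.6107
4. ⊥bis P6·P2 via (7.48,51.33): [(0, 49.0323) (0, 17.2868) (24, 18.0061) (24, 47.8948)]  |A|=739.6107
5. ⊥bis P6·P3 via (13.26,36.945): [(0, 37.1576) (0, 17.2868) (24, 18.0061) (24, 36.7728)]  |A|=463.6504
6. ⊥bis P6·P4 via (10.75,24.91): [(0, 18.0856) (0, 17.2868) (24, 18.0061) (24, 33.3215)]  |A|=193.3706
7. ⊥bis P6·P5 via (9.385,45.685): [(0, 18.0856) (0, 17.2868) (24, 18.0061) (24, 33.3215)]  |A|=193.3706
8. ⊥bis P6·P7 via (15.28,49.2): [(0, 18.0856) (0, 17.2868) (24, 18.0061) (24, 33.3215)]  |A|=193.3706
9. ⊥bis P6·P8 via (12.185,33.76): [(0, 18.0856) (0, 17.2868) (24, 18.0061) (24, 33.3215)]  |A|=193.3706
10. ⊥bis P6·P9 via (14.865,43.715): [(0, 18.0856) (0, 17.2868) (24, 18.0061) (24, 33.3215)]  |A|=193.3706
11. canonical 4-gon: [(0, 18.0856) (0, 17.2868) (24, 18.0061) (24, 33.3215)]
12. shoelace: 193.3706

Area of P6's cell: 193.3706 (4 vertices)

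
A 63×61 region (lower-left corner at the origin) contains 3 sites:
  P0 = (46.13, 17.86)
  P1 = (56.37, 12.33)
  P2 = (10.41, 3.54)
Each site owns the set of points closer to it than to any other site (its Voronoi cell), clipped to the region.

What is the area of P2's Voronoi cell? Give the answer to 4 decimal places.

Area of P2's cell: 1240.2680

1. box [0,63]×[0,61]: [(0, 0) (63, 0) (63, 61) (0, 61)]
2. ⊥bis P2·P0 via (28.27,10.7): [(0, 0) (32.5596, 0) (8.1049, 61) (0, 61)]  |A|=1240.268
3. ⊥bis P2·P1 via (33.39,7.935): [(0, 0) (32.5596, 0) (8.1049, 61) (0, 61)]  |A|=1240.268
4. canonical 4-gon: [(0, 0) (32.5596, 0) (8.1049, 61) (0, 61)]
5. shoelace: 1240.268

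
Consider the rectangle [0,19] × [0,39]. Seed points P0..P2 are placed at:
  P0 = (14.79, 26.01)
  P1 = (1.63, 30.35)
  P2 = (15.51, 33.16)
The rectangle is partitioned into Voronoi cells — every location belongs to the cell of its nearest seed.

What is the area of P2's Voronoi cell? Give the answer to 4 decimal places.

Area of P2's cell: 101.8433

1. box [0,19]×[0,39]: [(0, 0) (19, 0) (19, 39) (0, 39)]
2. ⊥bis P2·P0 via (15.15,29.585): [(0, 31.1106) (19, 29.1973) (19, 39) (0, 39)]  |A|=168.0749
3. ⊥bis P2·P1 via (8.57,31.755): [(8.8815, 30.2162) (19, 29.1973) (19, 39) (7.1033, 39)]  |A|=101.8433
4. canonical 4-gon: [(8.8815, 30.2162) (19, 29.1973) (19, 39) (7.1033, 39)]
5. shoelace: 101.8433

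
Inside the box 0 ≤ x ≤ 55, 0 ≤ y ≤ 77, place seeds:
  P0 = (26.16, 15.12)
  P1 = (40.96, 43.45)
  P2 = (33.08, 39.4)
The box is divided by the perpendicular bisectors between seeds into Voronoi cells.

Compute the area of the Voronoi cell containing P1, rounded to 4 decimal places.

1. box [0,55]×[0,77]: [(0, 0) (55, 0) (55, 77) (0, 77)]
2. ⊥bis P1·P0 via (33.56,29.285): [(0, 46.8172) (55, 18.0844) (55, 77) (0, 77)]  |A|=2450.2043
3. ⊥bis P1·P2 via (37.02,41.425): [(46.8197, 22.3579) (55, 18.0844) (55, 77) (18.7359, 77)]  |A|=1231.7463
4. canonical 4-gon: [(46.8197, 22.3579) (55, 18.0844) (55, 77) (18.7359, 77)]
5. shoelace: 1231.7463

Area of P1's cell: 1231.7463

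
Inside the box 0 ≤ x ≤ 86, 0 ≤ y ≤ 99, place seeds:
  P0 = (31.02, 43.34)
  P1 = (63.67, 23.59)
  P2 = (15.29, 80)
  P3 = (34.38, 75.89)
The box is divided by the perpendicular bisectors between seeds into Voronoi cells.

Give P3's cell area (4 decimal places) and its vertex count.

Area of P3's cell: 2335.8782 (5 vertices)

1. box [0,86]×[0,99]: [(0, 0) (86, 0) (86, 99) (0, 99)]
2. ⊥bis P3·P0 via (32.7,59.615): [(0, 62.9905) (86, 54.1131) (86, 99) (0, 99)]  |A|=3478.5474
3. ⊥bis P3·P1 via (49.025,49.74): [(0, 62.9905) (61.3728, 56.6552) (86, 70.4474) (86, 99) (0, 99)]  |A|=3277.4126
4. ⊥bis P3·P2 via (24.835,77.945): [(21.1454, 60.8077) (61.3728, 56.6552) (86, 70.4474) (86, 99) (29.3681, 99)]  |A|=2335.8782
5. canonical 5-gon: [(21.1454, 60.8077) (61.3728, 56.6552) (86, 70.4474) (86, 99) (29.3681, 99)]
6. shoelace: 2335.8782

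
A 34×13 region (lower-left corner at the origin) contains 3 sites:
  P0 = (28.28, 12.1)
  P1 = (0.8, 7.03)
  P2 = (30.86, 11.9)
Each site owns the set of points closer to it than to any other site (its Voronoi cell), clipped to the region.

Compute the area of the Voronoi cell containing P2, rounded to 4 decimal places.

1. box [0,34]×[0,13]: [(0, 0) (34, 0) (34, 13) (0, 13)]
2. ⊥bis P2·P0 via (29.57,12): [(28.6398, 0) (34, 0) (34, 13) (29.6475, 13)]  |A|=63.1326
3. ⊥bis P2·P1 via (15.83,9.465): [(28.6398, 0) (34, 0) (34, 13) (29.6475, 13)]  |A|=63.1326
4. canonical 4-gon: [(28.6398, 0) (34, 0) (34, 13) (29.6475, 13)]
5. shoelace: 63.1326

Area of P2's cell: 63.1326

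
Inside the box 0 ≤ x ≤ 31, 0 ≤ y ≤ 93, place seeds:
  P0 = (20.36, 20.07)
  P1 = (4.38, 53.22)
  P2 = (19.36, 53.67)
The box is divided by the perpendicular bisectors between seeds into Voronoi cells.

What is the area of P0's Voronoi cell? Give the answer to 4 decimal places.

Area of P0's cell: 1104.3176

1. box [0,31]×[0,93]: [(0, 0) (31, 0) (31, 93) (0, 93)]
2. ⊥bis P0·P1 via (12.37,36.645): [(0, 30.682) (0, 0) (31, 0) (31, 45.6256)]  |A|=1182.7684
3. ⊥bis P0·P2 via (19.86,36.87): [(12.3746, 36.6472) (0, 30.682) (0, 0) (31, 0) (31, 37.2015)]  |A|=1104.3176
4. canonical 5-gon: [(12.3746, 36.6472) (0, 30.682) (0, 0) (31, 0) (31, 37.2015)]
5. shoelace: 1104.3176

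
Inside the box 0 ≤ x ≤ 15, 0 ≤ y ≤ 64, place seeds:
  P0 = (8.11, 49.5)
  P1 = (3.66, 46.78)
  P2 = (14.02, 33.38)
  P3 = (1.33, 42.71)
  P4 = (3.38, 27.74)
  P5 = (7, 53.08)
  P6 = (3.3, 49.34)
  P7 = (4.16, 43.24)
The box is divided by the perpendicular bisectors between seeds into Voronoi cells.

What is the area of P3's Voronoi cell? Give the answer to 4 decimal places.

1. box [0,15]×[0,64]: [(0, 0) (15, 0) (15, 64) (0, 64)]
2. ⊥bis P3·P0 via (4.72,46.105): [(0, 50.818) (0, 0) (15, 0) (15, 35.8401)]  |A|=649.9364
3. ⊥bis P3·P1 via (2.495,44.745): [(10.9019, 39.9322) (0, 46.1733) (0, 0) (15, 0) (15, 35.8401)]  |A|=624.6183
4. ⊥bis P3·P2 via (7.675,38.045): [(9.6074, 40.6733) (0, 46.1733) (0, 27.606)]  |A|=89.1917
5. ⊥bis P3·P4 via (2.355,35.225): [(5.9651, 35.7194) (9.6074, 40.6733) (0, 46.1733) (0, 34.9025)]  |A|=67.4294
6. ⊥bis P3·P5 via (4.165,47.895): [(5.9651, 35.7194) (9.6074, 40.6733) (0, 46.1733) (0, 34.9025)]  |A|=67.4294
7. ⊥bis P3·P6 via (2.315,46.025): [(5.9651, 35.7194) (9.6074, 40.6733) (0, 46.1733) (0, 34.9025)]  |A|=67.4294
8. ⊥bis P3·P7 via (2.745,42.975): [(4.1504, 35.4709) (2.4037, 44.7973) (0, 46.1733) (0, 34.9025)]  |A|=33.3964
9. canonical 4-gon: [(4.1504, 35.4709) (2.4037, 44.7973) (0, 46.1733) (0, 34.9025)]
10. shoelace: 33.3964

Area of P3's cell: 33.3964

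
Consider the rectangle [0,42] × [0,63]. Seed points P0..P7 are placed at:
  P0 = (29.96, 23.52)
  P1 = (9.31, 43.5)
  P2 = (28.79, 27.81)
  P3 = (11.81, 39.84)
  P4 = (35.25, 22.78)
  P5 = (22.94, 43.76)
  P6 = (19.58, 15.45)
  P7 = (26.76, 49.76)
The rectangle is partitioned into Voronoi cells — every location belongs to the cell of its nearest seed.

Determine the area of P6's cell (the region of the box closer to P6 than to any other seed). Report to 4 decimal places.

Area of P6's cell: 742.0243

1. box [0,42]×[0,63]: [(0, 0) (42, 0) (42, 63) (0, 63)]
2. ⊥bis P6·P0 via (24.77,19.485): [(0, 51.3453) (0, 0) (39.9187, 0)]  |A|=1024.8199
3. ⊥bis P6·P1 via (14.445,29.475): [(16.4364, 30.2041) (0, 24.1862) (0, 0) (39.9187, 0)]  |A|=801.6217
4. ⊥bis P6·P2 via (24.185,21.63): [(21.6115, 23.5477) (13.9165, 29.2815) (0, 24.1862) (0, 0) (39.9187, 0)]  |A|=790.8479
5. ⊥bis P6·P3 via (15.695,27.645): [(21.6115, 23.5477) (15.9876, 27.7382) (0, 22.645) (0, 0) (39.9187, 0)]  |A|=762.5125
6. ⊥bis P6·P4 via (27.415,19.115): [(30.9757, 11.5029) (21.6115, 23.5477) (15.9876, 27.7382) (0, 22.645) (0, 0) (36.3565, 0)]  |A|=742.0243
7. ⊥bis P6·P5 via (21.26,29.605): [(30.9757, 11.5029) (21.6115, 23.5477) (15.9876, 27.7382) (0, 22.645) (0, 0) (36.3565, 0)]  |A|=742.0243
8. ⊥bis P6·P7 via (23.17,32.605): [(30.9757, 11.5029) (21.6115, 23.5477) (15.9876, 27.7382) (0, 22.645) (0, 0) (36.3565, 0)]  |A|=742.0243
9. canonical 6-gon: [(30.9757, 11.5029) (21.6115, 23.5477) (15.9876, 27.7382) (0, 22.645) (0, 0) (36.3565, 0)]
10. shoelace: 742.0243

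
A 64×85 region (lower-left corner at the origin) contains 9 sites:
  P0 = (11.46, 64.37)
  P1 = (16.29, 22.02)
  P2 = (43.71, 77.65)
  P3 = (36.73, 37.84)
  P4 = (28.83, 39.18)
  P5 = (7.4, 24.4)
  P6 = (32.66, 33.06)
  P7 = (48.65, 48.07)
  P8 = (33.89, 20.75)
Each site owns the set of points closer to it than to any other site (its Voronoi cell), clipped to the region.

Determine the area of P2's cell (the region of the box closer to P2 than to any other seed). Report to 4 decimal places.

1. box [0,64]×[0,85]: [(0, 0) (64, 0) (64, 85) (0, 85)]
2. ⊥bis P2·P0 via (27.585,71.01): [(56.8257, 0) (64, 0) (64, 85) (21.8242, 85)]  |A|=2097.3808
3. ⊥bis P2·P1 via (30,49.835): [(37.91, 45.9362) (64, 33.0764) (64, 85) (21.8242, 85)]  |A|=1501.1187
4. ⊥bis P2·P3 via (40.22,57.745): [(32.4891, 59.1005) (64, 53.5756) (64, 85) (21.8242, 85)]  |A|=1041.2724
5. ⊥bis P2·P4 via (36.27,58.415): [(32.1086, 60.0246) (36.1633, 58.4563) (64, 53.5756) (64, 85) (21.8242, 85)]  |A|=1039.6972
6. ⊥bis P2·P5 via (25.555,51.025): [(32.1086, 60.0246) (36.1633, 58.4563) (64, 53.5756) (64, 85) (21.8242, 85)]  |A|=1039.6972
7. ⊥bis P2·P6 via (38.185,55.355): [(32.1086, 60.0246) (36.1633, 58.4563) (64, 53.5756) (64, 85) (21.8242, 85)]  |A|=1039.6972
8. ⊥bis P2·P7 via (46.18,62.86): [(31.9216, 60.4788) (64, 65.836) (64, 85) (21.8242, 85)]  |A|=824.4767
9. ⊥bis P2·P8 via (38.8,49.2): [(31.9216, 60.4788) (64, 65.836) (64, 85) (21.8242, 85)]  |A|=824.4767
10. canonical 4-gon: [(31.9216, 60.4788) (64, 65.836) (64, 85) (21.8242, 85)]
11. shoelace: 824.4767

Area of P2's cell: 824.4767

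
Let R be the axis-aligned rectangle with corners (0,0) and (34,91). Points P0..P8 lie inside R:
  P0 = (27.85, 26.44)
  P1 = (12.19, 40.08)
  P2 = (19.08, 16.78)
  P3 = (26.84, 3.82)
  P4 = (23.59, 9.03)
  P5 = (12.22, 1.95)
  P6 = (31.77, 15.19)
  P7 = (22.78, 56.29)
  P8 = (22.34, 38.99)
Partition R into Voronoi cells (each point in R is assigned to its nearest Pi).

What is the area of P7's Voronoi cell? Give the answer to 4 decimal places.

Area of P7's cell: 1366.0445

1. box [0,34]×[0,91]: [(0, 0) (34, 0) (34, 91) (0, 91)]
2. ⊥bis P7·P0 via (25.315,41.365): [(0, 37.0653) (34, 42.8401) (34, 91) (0, 91)]  |A|=1735.6081
3. ⊥bis P7·P1 via (17.485,48.185): [(0, 59.608) (27.3859, 41.7167) (34, 42.8401) (34, 91) (0, 91)]  |A|=1426.9322
4. ⊥bis P7·P2 via (20.93,36.535): [(0, 59.608) (27.3859, 41.7167) (34, 42.8401) (34, 91) (0, 91)]  |A|=1426.9322
5. ⊥bis P7·P3 via (24.81,30.055): [(0, 59.608) (27.3859, 41.7167) (34, 42.8401) (34, 91) (0, 91)]  |A|=1426.9322
6. ⊥bis P7·P4 via (23.185,32.66): [(0, 59.608) (27.3859, 41.7167) (34, 42.8401) (34, 91) (0, 91)]  |A|=1426.9322
7. ⊥bis P7·P5 via (17.5,29.12): [(0, 59.608) (27.3859, 41.7167) (34, 42.8401) (34, 91) (0, 91)]  |A|=1426.9322
8. ⊥bis P7·P6 via (27.275,35.74): [(0, 59.608) (27.3859, 41.7167) (34, 42.8401) (34, 91) (0, 91)]  |A|=1426.9322
9. ⊥bis P7·P8 via (22.56,47.64): [(0, 59.608) (18.1474, 47.7522) (34, 47.349) (34, 91) (0, 91)]  |A|=1366.0445
10. canonical 5-gon: [(0, 59.608) (18.1474, 47.7522) (34, 47.349) (34, 91) (0, 91)]
11. shoelace: 1366.0445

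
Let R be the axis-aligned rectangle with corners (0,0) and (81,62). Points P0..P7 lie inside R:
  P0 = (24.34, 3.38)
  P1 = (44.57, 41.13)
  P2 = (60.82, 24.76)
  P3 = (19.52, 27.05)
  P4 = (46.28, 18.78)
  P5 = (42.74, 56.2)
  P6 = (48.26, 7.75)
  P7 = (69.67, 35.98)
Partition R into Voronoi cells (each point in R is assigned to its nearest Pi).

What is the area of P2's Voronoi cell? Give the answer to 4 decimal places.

Area of P2's cell: 599.2361

1. box [0,81]×[0,62]: [(0, 0) (81, 0) (81, 62) (0, 62)]
2. ⊥bis P2·P0 via (42.58,14.07): [(50.8261, 0) (81, 0) (81, 62) (14.4894, 62)]  |A|=2997.219
3. ⊥bis P2·P1 via (52.695,32.945): [(39.3068, 19.6549) (50.8261, 0) (81, 0) (81, 61.0425)]  |A|=1569.0622
4. ⊥bis P2·P3 via (40.17,25.905): [(39.8535, 20.1977) (39.7788, 18.8496) (50.8261, 0) (81, 0) (81, 61.0425)]  |A|=1568.7139
5. ⊥bis P2·P4 via (53.55,21.77): [(50.0385, 30.308) (62.5035, 0) (81, 0) (81, 61.0425)]  |A|=1225.2787
6. ⊥bis P2·P5 via (51.78,40.48): [(71.9983, 52.1068) (50.0385, 30.308) (62.5035, 0) (81, 0) (81, 57.2834)]  |A|=1208.3594
7. ⊥bis P2·P6 via (54.54,16.255): [(71.9983, 52.1068) (50.0385, 30.308) (56.3757, 14.8996) (76.5541, 0) (81, 0) (81, 57.2834)]  |A|=1103.6856
8. ⊥bis P2·P7 via (65.245,30.37): [(56.8063, 37.0262) (50.0385, 30.308) (56.3757, 14.8996) (76.5541, 0) (81, 0) (81, 17.9429)]  |A|=599.2361
9. canonical 6-gon: [(56.8063, 37.0262) (50.0385, 30.308) (56.3757, 14.8996) (76.5541, 0) (81, 0) (81, 17.9429)]
10. shoelace: 599.2361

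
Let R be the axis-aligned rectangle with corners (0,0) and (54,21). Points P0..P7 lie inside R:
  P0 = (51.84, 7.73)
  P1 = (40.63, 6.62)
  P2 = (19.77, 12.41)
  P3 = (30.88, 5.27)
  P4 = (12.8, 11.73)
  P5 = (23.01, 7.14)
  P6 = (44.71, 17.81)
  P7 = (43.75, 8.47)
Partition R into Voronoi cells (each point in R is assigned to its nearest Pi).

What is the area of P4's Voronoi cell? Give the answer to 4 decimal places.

Area of P4's cell: 332.0111

1. box [0,54]×[0,21]: [(0, 0) (54, 0) (54, 21) (0, 21)]
2. ⊥bis P4·P0 via (32.32,9.73): [(0, 0) (31.3231, 0) (33.4747, 21) (0, 21)]  |A|=680.3768
3. ⊥bis P4·P1 via (26.715,9.175): [(0, 0) (25.0303, 0) (28.8862, 21) (0, 21)]  |A|=566.1241
4. ⊥bis P4·P2 via (16.285,12.07): [(0, 0) (17.4626, 0) (15.4138, 21) (0, 21)]  |A|=345.2016
5. ⊥bis P4·P3 via (21.84,8.5): [(0, 0) (17.4626, 0) (15.4138, 21) (0, 21)]  |A|=345.2016
6. ⊥bis P4·P5 via (17.905,9.435): [(0, 0) (13.6634, 0) (16.7851, 6.9439) (15.4138, 21) (0, 21)]  |A|=332.0111
7. ⊥bis P4·P6 via (28.755,14.77): [(0, 0) (13.6634, 0) (16.7851, 6.9439) (15.4138, 21) (0, 21)]  |A|=332.0111
8. ⊥bis P4·P7 via (28.275,10.1): [(0, 0) (13.6634, 0) (16.7851, 6.9439) (15.4138, 21) (0, 21)]  |A|=332.0111
9. canonical 5-gon: [(0, 0) (13.6634, 0) (16.7851, 6.9439) (15.4138, 21) (0, 21)]
10. shoelace: 332.0111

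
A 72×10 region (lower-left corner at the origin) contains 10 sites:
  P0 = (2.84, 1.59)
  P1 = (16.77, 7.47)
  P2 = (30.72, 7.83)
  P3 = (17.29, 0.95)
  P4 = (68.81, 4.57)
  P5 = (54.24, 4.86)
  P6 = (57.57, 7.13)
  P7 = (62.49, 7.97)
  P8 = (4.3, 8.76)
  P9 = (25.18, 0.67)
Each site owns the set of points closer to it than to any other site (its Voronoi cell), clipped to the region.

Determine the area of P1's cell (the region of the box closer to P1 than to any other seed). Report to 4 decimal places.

Area of P1's cell: 73.8575

1. box [0,72]×[0,10]: [(0, 0) (72, 0) (72, 10) (0, 10)]
2. ⊥bis P1·P0 via (9.805,4.53): [(11.7172, 0) (72, 0) (72, 10) (7.4961, 10)]  |A|=623.9339
3. ⊥bis P1·P2 via (23.745,7.65): [(11.7172, 0) (23.9424, 0) (23.6844, 10) (7.4961, 10)]  |A|=142.0678
4. ⊥bis P1·P3 via (17.03,4.21): [(10.171, 3.663) (23.8198, 4.7515) (23.6844, 10) (7.4961, 10)]  |A|=87.1844
5. ⊥bis P1·P4 via (42.79,6.02): [(10.171, 3.663) (23.8198, 4.7515) (23.6844, 10) (7.4961, 10)]  |A|=87.1844
6. ⊥bis P1·P5 via (35.505,6.165): [(10.171, 3.663) (23.8198, 4.7515) (23.6844, 10) (7.4961, 10)]  |A|=87.1844
7. ⊥bis P1·P6 via (37.17,7.3): [(10.171, 3.663) (23.8198, 4.7515) (23.6844, 10) (7.4961, 10)]  |A|=87.1844
8. ⊥bis P1·P7 via (39.63,7.72): [(10.171, 3.663) (23.8198, 4.7515) (23.6844, 10) (7.4961, 10)]  |A|=87.1844
9. ⊥bis P1·P8 via (10.535,8.115): [(10.0934, 3.8467) (10.171, 3.663) (23.8198, 4.7515) (23.6844, 10) (10.73, 10)]  |A|=77.2346
10. ⊥bis P1·P9 via (20.975,4.07): [(10.0934, 3.8467) (10.171, 3.663) (21.3679, 4.556) (23.7489, 7.5006) (23.6844, 10) (10.73, 10)]  |A|=73.8575
11. canonical 6-gon: [(10.0934, 3.8467) (10.171, 3.663) (21.3679, 4.556) (23.7489, 7.5006) (23.6844, 10) (10.73, 10)]
12. shoelace: 73.8575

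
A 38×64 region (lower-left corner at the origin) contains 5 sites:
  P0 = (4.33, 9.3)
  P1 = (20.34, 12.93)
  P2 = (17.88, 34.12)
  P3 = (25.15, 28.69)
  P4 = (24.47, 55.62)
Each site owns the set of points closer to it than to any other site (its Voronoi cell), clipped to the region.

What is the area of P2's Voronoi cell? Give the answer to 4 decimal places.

1. box [0,38]×[0,64]: [(0, 0) (38, 0) (38, 64) (0, 64)]
2. ⊥bis P2·P0 via (11.105,21.71): [(0, 27.7726) (38, 7.0272) (38, 64) (0, 64)]  |A|=1770.8047
3. ⊥bis P2·P1 via (19.11,23.525): [(0, 27.7726) (9.7672, 22.4404) (38, 25.718) (38, 64) (0, 64)]  |A|=1506.9576
4. ⊥bis P2·P3 via (21.515,31.405): [(0, 27.7726) (9.7672, 22.4404) (15.2989, 23.0826) (38, 53.4761) (38, 64) (0, 64)]  |A|=1191.8884
5. ⊥bis P2·P4 via (21.175,44.87): [(0, 51.3604) (0, 27.7726) (9.7672, 22.4404) (15.2989, 23.0826) (29.6352, 42.2768)]  |A|=547.8443
6. canonical 5-gon: [(0, 51.3604) (0, 27.7726) (9.7672, 22.4404) (15.2989, 23.0826) (29.6352, 42.2768)]
7. shoelace: 547.8443

Area of P2's cell: 547.8443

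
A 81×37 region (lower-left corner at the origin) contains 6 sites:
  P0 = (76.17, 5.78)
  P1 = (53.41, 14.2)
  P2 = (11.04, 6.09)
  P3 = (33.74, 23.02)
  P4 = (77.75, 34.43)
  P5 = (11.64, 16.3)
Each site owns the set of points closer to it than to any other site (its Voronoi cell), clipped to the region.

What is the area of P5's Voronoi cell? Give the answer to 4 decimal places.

Area of P5's cell: 552.7180

1. box [0,81]×[0,37]: [(0, 0) (81, 0) (81, 37) (0, 37)]
2. ⊥bis P5·P0 via (43.905,11.04): [(0, 0) (42.1052, 0) (48.1371, 37) (0, 37)]  |A|=1669.4831
3. ⊥bis P5·P1 via (32.525,15.25): [(0, 0) (31.7583, 0) (33.6185, 37) (0, 37)]  |A|=1209.4706
4. ⊥bis P5·P2 via (11.34,11.195): [(0, 11.8614) (32.2593, 9.9657) (33.6185, 37) (0, 37)]  |A|=859.904
5. ⊥bis P5·P3 via (22.69,19.66): [(0, 11.8614) (25.5173, 10.3619) (17.4174, 37) (0, 37)]  |A|=552.718
6. ⊥bis P5·P4 via (44.695,25.365): [(0, 11.8614) (25.5173, 10.3619) (17.4174, 37) (0, 37)]  |A|=552.718
7. canonical 4-gon: [(0, 11.8614) (25.5173, 10.3619) (17.4174, 37) (0, 37)]
8. shoelace: 552.718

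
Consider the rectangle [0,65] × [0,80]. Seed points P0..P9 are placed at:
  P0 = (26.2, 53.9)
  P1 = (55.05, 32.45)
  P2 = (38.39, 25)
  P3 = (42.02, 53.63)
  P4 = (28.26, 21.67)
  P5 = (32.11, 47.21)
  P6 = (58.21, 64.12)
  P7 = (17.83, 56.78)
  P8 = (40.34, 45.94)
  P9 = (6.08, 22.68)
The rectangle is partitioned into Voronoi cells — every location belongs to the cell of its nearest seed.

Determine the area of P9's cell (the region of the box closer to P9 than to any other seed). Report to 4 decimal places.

1. box [0,65]×[0,80]: [(0, 0) (65, 0) (65, 80) (0, 80)]
2. ⊥bis P9·P0 via (16.14,38.29): [(0, 48.6916) (0, 0) (65, 0) (65, 6.8017)]  |A|=1803.5326
3. ⊥bis P9·P1 via (30.565,27.565): [(30.2379, 29.2045) (0, 48.6916) (0, 0) (36.0645, 0)]  |A|=1262.7879
4. ⊥bis P9·P2 via (22.235,23.84): [(21.4428, 34.8726) (0, 48.6916) (0, 0) (23.9468, 0)]  |A|=939.5854
5. ⊥bis P9·P3 via (24.05,38.155): [(21.4428, 34.8726) (0, 48.6916) (0, 0) (23.9468, 0)]  |A|=939.5854
6. ⊥bis P9·P4 via (17.17,22.175): [(17.8535, 37.1857) (0, 48.6916) (0, 0) (16.1602, 0)]  |A|=735.1229
7. ⊥bis P9·P5 via (19.095,34.945): [(17.8134, 36.3049) (15.6377, 38.6137) (0, 48.6916) (0, 0) (16.1602, 0)]  |A|=734.1185
8. ⊥bis P9·P6 via (32.145,43.4): [(17.8134, 36.3049) (15.6377, 38.6137) (0, 48.6916) (0, 0) (16.1602, 0)]  |A|=734.1185
9. ⊥bis P9·P7 via (11.955,39.73): [(17.8134, 36.3049) (15.8508, 38.3876) (0, 43.8494) (0, 0) (16.1602, 0)]  |A|=695.0482
10. ⊥bis P9·P8 via (23.21,34.31): [(17.8134, 36.3049) (15.8508, 38.3876) (0, 43.8494) (0, 0) (16.1602, 0)]  |A|=695.0482
11. canonical 5-gon: [(17.8134, 36.3049) (15.8508, 38.3876) (0, 43.8494) (0, 0) (16.1602, 0)]
12. shoelace: 695.0482

Area of P9's cell: 695.0482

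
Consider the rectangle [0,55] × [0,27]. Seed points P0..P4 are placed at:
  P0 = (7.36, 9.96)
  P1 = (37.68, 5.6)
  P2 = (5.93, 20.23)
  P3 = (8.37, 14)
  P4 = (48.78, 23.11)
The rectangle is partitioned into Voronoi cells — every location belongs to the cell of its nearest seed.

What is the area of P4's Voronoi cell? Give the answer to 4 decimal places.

1. box [0,55]×[0,27]: [(0, 0) (55, 0) (55, 27) (0, 27)]
2. ⊥bis P4·P0 via (28.07,16.535): [(33.3195, 0) (55, 0) (55, 27) (24.7476, 27)]  |A|=701.0941
3. ⊥bis P4·P1 via (43.23,14.355): [(25.1167, 25.8375) (55, 6.8937) (55, 27) (24.7476, 27)]  |A|=318.006
4. ⊥bis P4·P2 via (27.355,21.67): [(27.162, 24.5409) (55, 6.8937) (55, 27) (26.9968, 27)]  |A|=314.2909
5. ⊥bis P4·P3 via (28.575,18.555): [(27.1351, 24.9422) (27.2361, 24.4939) (55, 6.8937) (55, 27) (26.9968, 27)]  |A|=314.2766
6. canonical 5-gon: [(27.1351, 24.9422) (27.2361, 24.4939) (55, 6.8937) (55, 27) (26.9968, 27)]
7. shoelace: 314.2766

Area of P4's cell: 314.2766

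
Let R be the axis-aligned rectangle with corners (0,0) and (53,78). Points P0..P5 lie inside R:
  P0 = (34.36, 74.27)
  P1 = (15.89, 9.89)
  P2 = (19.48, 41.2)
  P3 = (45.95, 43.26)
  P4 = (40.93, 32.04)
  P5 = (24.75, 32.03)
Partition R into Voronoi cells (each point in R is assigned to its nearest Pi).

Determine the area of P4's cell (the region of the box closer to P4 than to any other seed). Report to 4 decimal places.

Area of P4's cell: 651.0485

1. box [0,53]×[0,78]: [(0, 0) (53, 0) (53, 78) (0, 78)]
2. ⊥bis P4·P0 via (37.645,53.155): [(0, 47.2983) (0, 0) (53, 0) (53, 55.5439)]  |A|=2725.3182
3. ⊥bis P4·P1 via (28.41,20.965): [(4.4971, 47.998) (46.9553, 0) (53, 0) (53, 55.5439)]  |A|=1492.0869
4. ⊥bis P4·P2 via (30.205,36.62): [(37.2391, 53.0919) (25.1119, 24.6934) (46.9553, 0) (53, 0) (53, 55.5439)]  |A|=1058.0628
5. ⊥bis P4·P3 via (43.44,37.65): [(32.6974, 42.4564) (25.1119, 24.6934) (46.9553, 0) (53, 0) (53, 33.3727)]  |A|=754.7527
6. ⊥bis P4·P5 via (32.84,32.035): [(32.8336, 42.3955) (32.8499, 15.9458) (46.9553, 0) (53, 0) (53, 33.3727)]  |A|=651.0485
7. canonical 5-gon: [(32.8336, 42.3955) (32.8499, 15.9458) (46.9553, 0) (53, 0) (53, 33.3727)]
8. shoelace: 651.0485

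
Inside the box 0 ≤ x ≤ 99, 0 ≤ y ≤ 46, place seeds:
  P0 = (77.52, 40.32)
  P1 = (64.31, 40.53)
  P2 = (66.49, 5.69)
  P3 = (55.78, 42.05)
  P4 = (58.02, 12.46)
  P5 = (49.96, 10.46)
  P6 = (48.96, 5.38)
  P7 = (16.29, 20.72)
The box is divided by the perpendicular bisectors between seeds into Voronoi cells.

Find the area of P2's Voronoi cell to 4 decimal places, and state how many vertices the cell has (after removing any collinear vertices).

Area of P2's cell: 679.9999 (5 vertices)

1. box [0,99]×[0,46]: [(0, 0) (99, 0) (99, 46) (0, 46)]
2. ⊥bis P2·P0 via (72.005,23.005): [(0, 45.9393) (0, 0) (99, 0) (99, 14.4068)]  |A|=2987.1336
3. ⊥bis P2·P1 via (65.4,23.11): [(70.645, 23.4382) (0, 19.0178) (0, 0) (99, 0) (99, 14.4068)]  |A|=2036.1994
4. ⊥bis P2·P3 via (61.135,23.87): [(70.645, 23.4382) (56.7085, 22.5662) (0, 5.8624) (0, 0) (99, 0) (99, 14.4068)]  |A|=1663.188
5. ⊥bis P2·P4 via (62.255,9.075): [(73.1083, 22.6536) (55.0014, 0) (99, 0) (99, 14.4068)]  |A|=684.8719
6. ⊥bis P2·P5 via (58.225,8.075): [(73.1083, 22.6536) (56.3996, 1.7493) (55.8948, 0) (99, 0) (99, 14.4068)]  |A|=684.0905
7. ⊥bis P2·P6 via (57.725,5.535): [(73.1083, 22.6536) (57.7618, 3.4535) (57.8229, 0) (99, 0) (99, 14.4068)]  |A|=679.9999
8. ⊥bis P2·P7 via (41.39,13.205): [(73.1083, 22.6536) (57.7618, 3.4535) (57.8229, 0) (99, 0) (99, 14.4068)]  |A|=679.9999
9. canonical 5-gon: [(73.1083, 22.6536) (57.7618, 3.4535) (57.8229, 0) (99, 0) (99, 14.4068)]
10. shoelace: 679.9999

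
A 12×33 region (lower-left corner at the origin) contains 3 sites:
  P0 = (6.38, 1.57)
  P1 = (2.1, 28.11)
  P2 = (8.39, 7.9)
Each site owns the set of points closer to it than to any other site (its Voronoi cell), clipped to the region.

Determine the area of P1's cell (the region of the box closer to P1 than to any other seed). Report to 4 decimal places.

Area of P1's cell: 177.1202

1. box [0,12]×[0,33]: [(0, 0) (12, 0) (12, 33) (0, 33)]
2. ⊥bis P1·P0 via (4.24,14.84): [(0, 14.1562) (12, 16.0914) (12, 33) (0, 33)]  |A|=214.5141
3. ⊥bis P1·P2 via (5.245,18.005): [(0, 16.3726) (12, 20.1074) (12, 33) (0, 33)]  |A|=177.1202
4. canonical 4-gon: [(0, 16.3726) (12, 20.1074) (12, 33) (0, 33)]
5. shoelace: 177.1202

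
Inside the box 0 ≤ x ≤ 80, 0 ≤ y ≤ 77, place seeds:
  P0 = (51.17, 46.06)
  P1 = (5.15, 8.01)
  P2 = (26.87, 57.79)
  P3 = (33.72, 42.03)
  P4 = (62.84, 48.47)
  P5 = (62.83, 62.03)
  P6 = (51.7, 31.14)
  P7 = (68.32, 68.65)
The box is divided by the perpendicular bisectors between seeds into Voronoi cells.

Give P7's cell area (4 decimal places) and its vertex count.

1. box [0,80]×[0,77]: [(0, 0) (80, 0) (80, 77) (0, 77)]
2. ⊥bis P7·P0 via (59.745,57.355): [(80, 41.9777) (80, 77) (33.8686, 77)]  |A|=807.8142
3. ⊥bis P7·P1 via (36.735,38.33): [(80, 41.9777) (80, 77) (33.8686, 77)]  |A|=807.8142
4. ⊥bis P7·P2 via (47.595,63.22): [(46.4964, 67.4132) (80, 41.9777) (80, 77) (43.9846, 77)]  |A|=759.3238
5. ⊥bis P7·P3 via (51.02,55.34): [(46.4964, 67.4132) (80, 41.9777) (80, 77) (43.9846, 77)]  |A|=759.3238
6. ⊥bis P7·P4 via (65.58,58.56): [(46.4964, 67.4132) (54.0244, 61.698) (80, 54.6442) (80, 77) (43.9846, 77)]  |A|=594.8144
7. ⊥bis P7·P5 via (65.575,65.34): [(77.7286, 55.261) (80, 54.6442) (80, 77) (51.515, 77)]  |A|=335.0074
8. ⊥bis P7·P6 via (60.01,49.895): [(77.7286, 55.261) (80, 54.6442) (80, 77) (51.515, 77)]  |A|=335.0074
9. canonical 4-gon: [(77.7286, 55.261) (80, 54.6442) (80, 77) (51.515, 77)]
10. shoelace: 335.0074

Area of P7's cell: 335.0074 (4 vertices)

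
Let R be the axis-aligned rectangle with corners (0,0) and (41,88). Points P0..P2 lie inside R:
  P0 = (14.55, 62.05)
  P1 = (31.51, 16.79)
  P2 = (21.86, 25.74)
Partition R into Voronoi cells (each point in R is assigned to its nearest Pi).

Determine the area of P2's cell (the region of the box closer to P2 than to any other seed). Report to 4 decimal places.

1. box [0,41]×[0,88]: [(0, 0) (41, 0) (41, 88) (0, 88)]
2. ⊥bis P2·P0 via (18.205,43.895): [(0, 40.2299) (0, 0) (41, 0) (41, 48.4841)]  |A|=1818.6384
3. ⊥bis P2·P1 via (26.685,21.265): [(0, 40.2299) (0, 0) (6.9625, 0) (41, 36.6996) (41, 48.4841)]  |A|=1194.0576
4. canonical 5-gon: [(0, 40.2299) (0, 0) (6.9625, 0) (41, 36.6996) (41, 48.4841)]
5. shoelace: 1194.0576

Area of P2's cell: 1194.0576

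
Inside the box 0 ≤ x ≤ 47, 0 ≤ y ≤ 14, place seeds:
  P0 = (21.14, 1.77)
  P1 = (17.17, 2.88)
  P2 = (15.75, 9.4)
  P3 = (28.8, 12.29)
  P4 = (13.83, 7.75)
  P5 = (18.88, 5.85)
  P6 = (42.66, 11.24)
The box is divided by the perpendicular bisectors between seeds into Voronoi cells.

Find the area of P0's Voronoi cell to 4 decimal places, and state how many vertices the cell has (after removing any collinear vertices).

1. box [0,47]×[0,14]: [(0, 0) (47, 0) (47, 14) (0, 14)]
2. ⊥bis P0·P1 via (19.155,2.325): [(18.5049, 0) (47, 0) (47, 14) (22.4193, 14)]  |A|=371.5304
3. ⊥bis P0·P2 via (18.445,5.585): [(20.4656, 7.0124) (18.5049, 0) (47, 0) (47, 14) (30.3571, 14)]  |A|=343.797
4. ⊥bis P0·P3 via (24.97,7.03): [(22.7642, 8.6362) (20.4656, 7.0124) (18.5049, 0) (34.6248, 0)]  |A|=76.0742
5. ⊥bis P0·P4 via (17.485,4.76): [(22.7642, 8.6362) (20.4656, 7.0124) (18.5049, 0) (34.6248, 0)]  |A|=76.0742
6. ⊥bis P0·P5 via (20.01,3.81): [(25.3386, 6.7616) (19.4896, 3.5217) (18.5049, 0) (34.6248, 0)]  |A|=63.2023
7. ⊥bis P0·P6 via (31.9,6.505): [(25.3386, 6.7616) (19.4896, 3.5217) (18.5049, 0) (34.6248, 0)]  |A|=63.2023
8. canonical 4-gon: [(25.3386, 6.7616) (19.4896, 3.5217) (18.5049, 0) (34.6248, 0)]
9. shoelace: 63.2023

Area of P0's cell: 63.2023 (4 vertices)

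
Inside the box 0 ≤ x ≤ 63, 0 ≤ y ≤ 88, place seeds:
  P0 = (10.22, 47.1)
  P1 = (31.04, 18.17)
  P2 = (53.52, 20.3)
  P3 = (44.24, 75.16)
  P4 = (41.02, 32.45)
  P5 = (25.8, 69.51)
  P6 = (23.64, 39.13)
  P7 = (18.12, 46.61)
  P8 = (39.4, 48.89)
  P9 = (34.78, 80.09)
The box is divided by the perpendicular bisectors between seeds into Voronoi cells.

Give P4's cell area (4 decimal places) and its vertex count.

Area of P4's cell: 372.0005 (5 vertices)

1. box [0,63]×[0,88]: [(0, 0) (63, 0) (63, 88) (0, 88)]
2. ⊥bis P4·P0 via (25.62,39.775): [(6.701, 0) (63, 0) (63, 88) (48.5582, 88)]  |A|=3112.5936
3. ⊥bis P4·P1 via (36.03,25.31): [(23.0534, 34.3791) (63, 6.4612) (63, 88) (48.5582, 88)]  |A|=2015.7892
4. ⊥bis P4·P2 via (47.27,26.375): [(23.0534, 34.3791) (42.1068, 21.0631) (63, 42.5581) (63, 88) (48.5582, 88)]  |A|=1638.699
5. ⊥bis P4·P3 via (42.63,53.805): [(32.6512, 54.5573) (23.0534, 34.3791) (42.1068, 21.0631) (63, 42.5581) (63, 52.2693)]  |A|=855.0202
6. ⊥bis P4·P5 via (33.41,50.98): [(40.6519, 53.9541) (30.3524, 49.7243) (23.0534, 34.3791) (42.1068, 21.0631) (63, 42.5581) (63, 52.2693)]  |A|=834.993
7. ⊥bis P4·P6 via (32.33,35.79): [(40.6519, 53.9541) (39.0601, 53.3004) (29.9383, 29.5673) (42.1068, 21.0631) (63, 42.5581) (63, 52.2693)]  |A|=677.5872
8. ⊥bis P4·P7 via (29.57,39.53): [(40.6519, 53.9541) (39.0601, 53.3004) (29.9383, 29.5673) (42.1068, 21.0631) (63, 42.5581) (63, 52.2693)]  |A|=677.5872
9. ⊥bis P4·P8 via (40.21,40.67): [(33.9693, 40.055) (29.9383, 29.5673) (42.1068, 21.0631) (63, 42.5581) (63, 42.9157)]  |A|=372.0005
10. ⊥bis P4·P9 via (37.9,56.27): [(33.9693, 40.055) (29.9383, 29.5673) (42.1068, 21.0631) (63, 42.5581) (63, 42.9157)]  |A|=372.0005
11. canonical 5-gon: [(33.9693, 40.055) (29.9383, 29.5673) (42.1068, 21.0631) (63, 42.5581) (63, 42.9157)]
12. shoelace: 372.0005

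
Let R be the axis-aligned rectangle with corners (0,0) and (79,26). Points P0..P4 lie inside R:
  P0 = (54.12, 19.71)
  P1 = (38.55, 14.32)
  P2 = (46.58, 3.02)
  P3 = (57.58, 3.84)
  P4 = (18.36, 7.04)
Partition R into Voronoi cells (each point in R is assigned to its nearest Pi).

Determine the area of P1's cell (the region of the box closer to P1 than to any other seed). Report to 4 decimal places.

1. box [0,79]×[0,26]: [(0, 0) (79, 0) (79, 26) (0, 26)]
2. ⊥bis P1·P0 via (46.335,17.015): [(0, 0) (52.2252, 0) (43.2246, 26) (0, 26)]  |A|=1240.8476
3. ⊥bis P1·P2 via (42.565,8.67): [(0, 0) (30.3644, 0) (47.9092, 12.4677) (43.2246, 26) (0, 26)]  |A|=1104.5705
4. ⊥bis P1·P3 via (48.065,9.08): [(0, 0) (30.3644, 0) (47.9092, 12.4677) (43.2246, 26) (0, 26)]  |A|=1104.5705
5. ⊥bis P1·P4 via (28.455,10.68): [(31.9099, 1.0983) (47.9092, 12.4677) (43.2246, 26) (22.931, 26)]  |A|=387.5566
6. canonical 4-gon: [(31.9099, 1.0983) (47.9092, 12.4677) (43.2246, 26) (22.931, 26)]
7. shoelace: 387.5566

Area of P1's cell: 387.5566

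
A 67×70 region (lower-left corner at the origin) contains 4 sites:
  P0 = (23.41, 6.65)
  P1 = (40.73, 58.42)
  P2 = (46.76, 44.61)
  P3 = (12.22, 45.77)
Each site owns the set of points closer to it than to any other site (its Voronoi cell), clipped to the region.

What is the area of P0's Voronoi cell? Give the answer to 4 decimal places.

Area of P0's cell: 1404.6475

1. box [0,67]×[0,70]: [(0, 0) (67, 0) (67, 70) (0, 70)]
2. ⊥bis P0·P1 via (32.07,32.535): [(0, 43.2642) (0, 0) (67, 0) (67, 20.8489)]  |A|=2147.7911
3. ⊥bis P0·P2 via (35.085,25.63): [(14.0691, 38.5573) (0, 43.2642) (0, 0) (67, 0) (67, 5.9984)]  |A|=1754.7653
4. ⊥bis P0·P3 via (17.815,26.21): [(28.9596, 29.3978) (0, 21.1141) (0, 0) (67, 0) (67, 5.9984)]  |A|=1404.6475
5. canonical 5-gon: [(28.9596, 29.3978) (0, 21.1141) (0, 0) (67, 0) (67, 5.9984)]
6. shoelace: 1404.6475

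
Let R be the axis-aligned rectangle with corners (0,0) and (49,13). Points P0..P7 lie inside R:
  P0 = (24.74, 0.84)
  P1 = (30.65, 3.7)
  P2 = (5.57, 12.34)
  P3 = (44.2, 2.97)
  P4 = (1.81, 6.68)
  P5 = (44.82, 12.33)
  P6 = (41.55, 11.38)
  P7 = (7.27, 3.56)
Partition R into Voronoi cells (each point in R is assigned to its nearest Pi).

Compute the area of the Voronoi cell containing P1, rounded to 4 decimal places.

1. box [0,49]×[0,13]: [(0, 0) (49, 0) (49, 13) (0, 13)]
2. ⊥bis P1·P0 via (27.695,2.27): [(28.7935, 0) (49, 0) (49, 13) (22.5025, 13)]  |A|=303.5761
3. ⊥bis P1·P2 via (18.11,8.02): [(28.7935, 0) (49, 0) (49, 13) (22.5025, 13)]  |A|=303.5761
4. ⊥bis P1·P3 via (37.425,3.335): [(28.7935, 0) (37.2453, 0) (37.9457, 13) (22.5025, 13)]  |A|=155.3177
5. ⊥bis P1·P4 via (16.23,5.19): [(28.7935, 0) (37.2453, 0) (37.9457, 13) (22.5025, 13)]  |A|=155.3177
6. ⊥bis P1·P5 via (37.735,8.015): [(28.7935, 0) (37.2453, 0) (37.6818, 8.1023) (34.699, 13) (22.5025, 13)]  |A|=147.367
7. ⊥bis P1·P6 via (36.1,7.54): [(28.7935, 0) (37.2453, 0) (37.5413, 5.4944) (32.253, 13) (22.5025, 13)]  |A|=133.9539
8. ⊥bis P1·P7 via (18.96,3.63): [(28.7935, 0) (37.2453, 0) (37.5413, 5.4944) (32.253, 13) (22.5025, 13)]  |A|=133.9539
9. canonical 5-gon: [(28.7935, 0) (37.2453, 0) (37.5413, 5.4944) (32.253, 13) (22.5025, 13)]
10. shoelace: 133.9539

Area of P1's cell: 133.9539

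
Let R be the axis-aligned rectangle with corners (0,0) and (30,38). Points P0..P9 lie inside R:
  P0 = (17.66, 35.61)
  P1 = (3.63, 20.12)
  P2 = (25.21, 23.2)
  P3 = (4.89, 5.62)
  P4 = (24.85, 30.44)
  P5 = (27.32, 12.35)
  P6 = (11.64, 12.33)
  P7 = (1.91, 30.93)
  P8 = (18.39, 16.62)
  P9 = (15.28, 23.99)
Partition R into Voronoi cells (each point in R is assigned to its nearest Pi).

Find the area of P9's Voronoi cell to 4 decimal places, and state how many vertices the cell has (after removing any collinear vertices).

Area of P9's cell: 112.9838 (7 vertices)

1. box [0,30]×[0,38]: [(0, 0) (30, 0) (30, 38) (0, 38)]
2. ⊥bis P9·P0 via (16.47,29.8): [(0, 33.1734) (0, 0) (30, 0) (30, 27.0288)]  |A|=903.0325
3. ⊥bis P9·P1 via (9.455,22.055): [(6.1822, 31.9071) (16.7814, 0) (30, 0) (30, 27.0288)]  |A|=532.7662
4. ⊥bis P9·P2 via (20.245,23.595): [(20.6702, 28.9397) (6.1822, 31.9071) (16.7814, 0) (18.3679, 0)]  |A|=238.3642
5. ⊥bis P9·P3 via (10.085,14.805): [(19.1383, 9.6845) (20.6702, 28.9397) (6.1822, 31.9071) (12.2748, 13.5665)]  |A|=192.8728
6. ⊥bis P9·P4 via (20.065,27.215): [(19.1383, 9.6845) (20.4836, 26.5939) (18.6195, 29.3597) (6.1822, 31.9071) (12.2748, 13.5665)]  |A|=190.4284
7. ⊥bis P9·P5 via (21.3,18.17): [(15.2322, 11.8937) (19.6801, 16.4944) (20.4836, 26.5939) (18.6195, 29.3597) (6.1822, 31.9071) (12.2748, 13.5665)]  |A|=176.5298
8. ⊥bis P9·P6 via (13.46,18.16): [(19.475, 16.2823) (19.6801, 16.4944) (20.4836, 26.5939) (18.6195, 29.3597) (6.1822, 31.9071) (10.4352, 19.1043)]  |A|=144.0573
9. ⊥bis P9·P7 via (8.595,27.46): [(19.475, 16.2823) (19.6801, 16.4944) (20.4836, 26.5939) (18.6195, 29.3597) (10.4497, 31.0331) (8.0246, 26.3611) (10.4352, 19.1043)]  |A|=133.0287
10. ⊥bis P9·P8 via (16.835,20.305): [(12.4782, 18.4665) (20.0926, 21.6797) (20.4836, 26.5939) (18.6195, 29.3597) (10.4497, 31.0331) (8.0246, 26.3611) (10.4352, 19.1043)]  |A|=112.9838
11. canonical 7-gon: [(12.4782, 18.4665) (20.0926, 21.6797) (20.4836, 26.5939) (18.6195, 29.3597) (10.4497, 31.0331) (8.0246, 26.3611) (10.4352, 19.1043)]
12. shoelace: 112.9838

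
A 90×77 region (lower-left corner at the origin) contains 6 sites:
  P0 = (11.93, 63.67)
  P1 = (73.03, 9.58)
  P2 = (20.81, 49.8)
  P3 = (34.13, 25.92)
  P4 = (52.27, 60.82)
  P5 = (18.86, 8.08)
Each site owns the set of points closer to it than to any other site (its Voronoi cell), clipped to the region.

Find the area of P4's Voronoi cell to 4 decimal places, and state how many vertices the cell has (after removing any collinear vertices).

1. box [0,90]×[0,77]: [(0, 0) (90, 0) (90, 77) (0, 77)]
2. ⊥bis P4·P0 via (32.1,62.245): [(27.7024, 0) (90, 0) (90, 77) (33.1424, 77)]  |A|=4587.473
3. ⊥bis P4·P1 via (62.65,35.2): [(29.2328, 21.6609) (90, 46.2809) (90, 77) (33.1424, 77)]  |A|=2506.5796
4. ⊥bis P4·P2 via (36.54,55.31): [(32.4375, 67.0219) (45.9538, 28.4355) (90, 46.2809) (90, 77) (33.1424, 77)]  |A|=2138.1942
5. ⊥bis P4·P3 via (43.2,43.37): [(32.4375, 67.0219) (40.1709, 44.9444) (60.553, 34.3504) (90, 46.2809) (90, 77) (33.1424, 77)]  |A|=2000.5825
6. ⊥bis P4·P5 via (35.565,34.45): [(32.4375, 67.0219) (40.1709, 44.9444) (60.553, 34.3504) (90, 46.2809) (90, 77) (33.1424, 77)]  |A|=2000.5825
7. canonical 6-gon: [(32.4375, 67.0219) (40.1709, 44.9444) (60.553, 34.3504) (90, 46.2809) (90, 77) (33.1424, 77)]
8. shoelace: 2000.5825

Area of P4's cell: 2000.5825 (6 vertices)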